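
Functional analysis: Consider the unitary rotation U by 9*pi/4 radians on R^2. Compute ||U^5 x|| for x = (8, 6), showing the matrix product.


U is a rotation by theta = 9*pi/4
U^5 = rotation by 5*theta = 45*pi/4 = 5*pi/4 (mod 2*pi)
cos(5*pi/4) = -0.7071, sin(5*pi/4) = -0.7071
U^5 x = (-0.7071 * 8 - -0.7071 * 6, -0.7071 * 8 + -0.7071 * 6)
= (-1.4142, -9.8995)
||U^5 x|| = sqrt((-1.4142)^2 + (-9.8995)^2) = sqrt(100.0000) = 10.0000

10.0000


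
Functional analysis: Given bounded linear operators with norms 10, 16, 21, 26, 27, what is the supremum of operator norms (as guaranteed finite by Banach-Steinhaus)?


By the Uniform Boundedness Principle, the supremum of norms is finite.
sup_k ||T_k|| = max(10, 16, 21, 26, 27) = 27

27


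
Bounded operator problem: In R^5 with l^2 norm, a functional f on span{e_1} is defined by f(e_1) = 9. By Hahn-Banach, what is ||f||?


The norm of f is given by ||f|| = sup_{||x||=1} |f(x)|.
On span{e_1}, ||e_1|| = 1, so ||f|| = |f(e_1)| / ||e_1||
= |9| / 1 = 9.0000

9.0000


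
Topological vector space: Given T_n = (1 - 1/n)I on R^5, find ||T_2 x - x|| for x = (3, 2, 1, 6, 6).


T_2 x - x = (1 - 1/2)x - x = -x/2
||x|| = sqrt(86) = 9.2736
||T_2 x - x|| = ||x||/2 = 9.2736/2 = 4.6368

4.6368


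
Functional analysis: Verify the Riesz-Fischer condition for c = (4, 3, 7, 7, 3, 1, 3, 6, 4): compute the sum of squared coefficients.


sum |c_n|^2 = 4^2 + 3^2 + 7^2 + 7^2 + 3^2 + 1^2 + 3^2 + 6^2 + 4^2
= 16 + 9 + 49 + 49 + 9 + 1 + 9 + 36 + 16
= 194

194


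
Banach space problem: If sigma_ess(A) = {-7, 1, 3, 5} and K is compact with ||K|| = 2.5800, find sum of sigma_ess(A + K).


By Weyl's theorem, the essential spectrum is invariant under compact perturbations.
sigma_ess(A + K) = sigma_ess(A) = {-7, 1, 3, 5}
Sum = -7 + 1 + 3 + 5 = 2

2


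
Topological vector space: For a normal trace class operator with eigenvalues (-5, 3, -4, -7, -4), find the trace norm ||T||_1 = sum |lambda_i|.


For a normal operator, singular values equal |eigenvalues|.
Trace norm = sum |lambda_i| = 5 + 3 + 4 + 7 + 4
= 23

23


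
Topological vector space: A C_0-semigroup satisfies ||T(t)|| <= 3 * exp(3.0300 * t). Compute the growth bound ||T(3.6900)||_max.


||T(3.6900)|| <= 3 * exp(3.0300 * 3.6900)
= 3 * exp(11.1807)
= 3 * 71732.5573
= 215197.6718

215197.6718


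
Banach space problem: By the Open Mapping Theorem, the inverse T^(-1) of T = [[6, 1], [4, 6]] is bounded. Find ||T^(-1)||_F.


det(T) = 6*6 - 1*4 = 32
T^(-1) = (1/32) * [[6, -1], [-4, 6]] = [[0.1875, -0.0312], [-0.1250, 0.1875]]
||T^(-1)||_F^2 = 0.1875^2 + (-0.0312)^2 + (-0.1250)^2 + 0.1875^2 = 0.0869
||T^(-1)||_F = sqrt(0.0869) = 0.2948

0.2948


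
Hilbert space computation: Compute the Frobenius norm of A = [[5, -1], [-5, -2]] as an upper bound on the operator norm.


||A||_F^2 = sum a_ij^2
= 5^2 + (-1)^2 + (-5)^2 + (-2)^2
= 25 + 1 + 25 + 4 = 55
||A||_F = sqrt(55) = 7.4162

7.4162


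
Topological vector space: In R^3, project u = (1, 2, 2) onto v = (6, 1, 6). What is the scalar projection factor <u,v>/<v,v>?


Computing <u,v> = 1*6 + 2*1 + 2*6 = 20
Computing <v,v> = 6^2 + 1^2 + 6^2 = 73
Projection coefficient = 20/73 = 0.2740

0.2740


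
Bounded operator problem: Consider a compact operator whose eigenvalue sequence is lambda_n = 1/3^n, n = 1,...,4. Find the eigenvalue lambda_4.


The eigenvalue formula gives lambda_4 = 1/3^4
= 1/81
= 0.0123

0.0123


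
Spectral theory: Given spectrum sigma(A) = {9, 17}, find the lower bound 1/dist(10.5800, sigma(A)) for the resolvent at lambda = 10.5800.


dist(10.5800, {9, 17}) = min(|10.5800 - 9|, |10.5800 - 17|)
= min(1.5800, 6.4200) = 1.5800
Resolvent bound = 1/1.5800 = 0.6329

0.6329


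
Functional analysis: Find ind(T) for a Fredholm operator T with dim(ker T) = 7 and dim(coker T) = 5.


The Fredholm index is defined as ind(T) = dim(ker T) - dim(coker T)
= 7 - 5
= 2

2


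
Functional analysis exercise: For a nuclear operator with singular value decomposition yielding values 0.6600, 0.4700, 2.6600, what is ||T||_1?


The nuclear norm is the sum of all singular values.
||T||_1 = 0.6600 + 0.4700 + 2.6600
= 3.7900

3.7900


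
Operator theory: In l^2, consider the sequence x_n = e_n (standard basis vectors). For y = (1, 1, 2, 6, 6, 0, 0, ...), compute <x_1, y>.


x_1 = e_1 is the standard basis vector with 1 in position 1.
<x_1, y> = y_1 = 1
As n -> infinity, <x_n, y> -> 0, confirming weak convergence of (x_n) to 0.

1


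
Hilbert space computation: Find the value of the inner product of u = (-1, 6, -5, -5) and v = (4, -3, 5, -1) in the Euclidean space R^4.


Computing the standard inner product <u, v> = sum u_i * v_i
= -1*4 + 6*-3 + -5*5 + -5*-1
= -4 + -18 + -25 + 5
= -42

-42


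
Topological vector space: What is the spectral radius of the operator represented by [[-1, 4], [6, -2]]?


For a 2x2 matrix, eigenvalues satisfy lambda^2 - (trace)*lambda + det = 0
trace = -1 + -2 = -3
det = -1*-2 - 4*6 = -22
discriminant = (-3)^2 - 4*(-22) = 97
spectral radius = max |eigenvalue| = 6.4244

6.4244


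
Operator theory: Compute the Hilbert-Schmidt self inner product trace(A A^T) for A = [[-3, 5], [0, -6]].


trace(A * A^T) = sum of squares of all entries
= (-3)^2 + 5^2 + 0^2 + (-6)^2
= 9 + 25 + 0 + 36
= 70

70


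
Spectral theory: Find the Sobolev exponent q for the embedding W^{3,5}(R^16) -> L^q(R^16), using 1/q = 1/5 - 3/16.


Using the Sobolev embedding formula: 1/q = 1/p - k/n
1/q = 1/5 - 3/16 = 1/80
q = 1/(1/80) = 80

80.0000


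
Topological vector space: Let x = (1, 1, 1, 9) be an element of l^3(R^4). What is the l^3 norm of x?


The l^3 norm = (sum |x_i|^3)^(1/3)
Sum of 3th powers = 1 + 1 + 1 + 729 = 732
||x||_3 = (732)^(1/3) = 9.0123

9.0123


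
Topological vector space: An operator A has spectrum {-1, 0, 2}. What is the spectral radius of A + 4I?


Spectrum of A + 4I = {3, 4, 6}
Spectral radius = max |lambda| over the shifted spectrum
= max(3, 4, 6) = 6

6


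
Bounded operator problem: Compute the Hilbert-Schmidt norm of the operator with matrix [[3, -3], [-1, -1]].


The Hilbert-Schmidt norm is sqrt(sum of squares of all entries).
Sum of squares = 3^2 + (-3)^2 + (-1)^2 + (-1)^2
= 9 + 9 + 1 + 1 = 20
||T||_HS = sqrt(20) = 4.4721

4.4721


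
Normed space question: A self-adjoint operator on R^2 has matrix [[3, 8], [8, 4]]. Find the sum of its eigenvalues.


For a self-adjoint (symmetric) matrix, the eigenvalues are real.
The sum of eigenvalues equals the trace of the matrix.
trace = 3 + 4 = 7

7


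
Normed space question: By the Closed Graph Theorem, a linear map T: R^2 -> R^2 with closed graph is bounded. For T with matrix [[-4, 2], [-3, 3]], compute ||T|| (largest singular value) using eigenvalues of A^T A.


A^T A = [[25, -17], [-17, 13]]
trace(A^T A) = 38, det(A^T A) = 36
discriminant = 38^2 - 4*36 = 1300
Largest eigenvalue of A^T A = (trace + sqrt(disc))/2 = 37.0278
||T|| = sqrt(37.0278) = 6.0850

6.0850


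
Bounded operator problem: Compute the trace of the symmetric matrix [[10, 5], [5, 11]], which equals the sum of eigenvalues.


For a self-adjoint (symmetric) matrix, the eigenvalues are real.
The sum of eigenvalues equals the trace of the matrix.
trace = 10 + 11 = 21

21


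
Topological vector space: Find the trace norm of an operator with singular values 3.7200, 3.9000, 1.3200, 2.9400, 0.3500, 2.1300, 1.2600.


The nuclear norm is the sum of all singular values.
||T||_1 = 3.7200 + 3.9000 + 1.3200 + 2.9400 + 0.3500 + 2.1300 + 1.2600
= 15.6200

15.6200


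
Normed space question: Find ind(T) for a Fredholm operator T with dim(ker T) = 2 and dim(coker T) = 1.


The Fredholm index is defined as ind(T) = dim(ker T) - dim(coker T)
= 2 - 1
= 1

1


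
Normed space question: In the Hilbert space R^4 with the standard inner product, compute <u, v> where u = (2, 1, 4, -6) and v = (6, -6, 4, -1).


Computing the standard inner product <u, v> = sum u_i * v_i
= 2*6 + 1*-6 + 4*4 + -6*-1
= 12 + -6 + 16 + 6
= 28

28


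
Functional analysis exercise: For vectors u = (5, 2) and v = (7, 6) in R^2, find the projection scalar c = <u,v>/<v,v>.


Computing <u,v> = 5*7 + 2*6 = 47
Computing <v,v> = 7^2 + 6^2 = 85
Projection coefficient = 47/85 = 0.5529

0.5529


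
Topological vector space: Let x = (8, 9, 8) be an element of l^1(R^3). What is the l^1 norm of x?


The l^1 norm equals the sum of absolute values of all components.
||x||_1 = 8 + 9 + 8
= 25

25.0000


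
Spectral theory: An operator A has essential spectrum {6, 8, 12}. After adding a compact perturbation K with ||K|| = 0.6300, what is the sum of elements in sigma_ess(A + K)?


By Weyl's theorem, the essential spectrum is invariant under compact perturbations.
sigma_ess(A + K) = sigma_ess(A) = {6, 8, 12}
Sum = 6 + 8 + 12 = 26

26


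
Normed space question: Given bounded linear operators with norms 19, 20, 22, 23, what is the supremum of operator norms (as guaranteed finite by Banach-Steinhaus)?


By the Uniform Boundedness Principle, the supremum of norms is finite.
sup_k ||T_k|| = max(19, 20, 22, 23) = 23

23


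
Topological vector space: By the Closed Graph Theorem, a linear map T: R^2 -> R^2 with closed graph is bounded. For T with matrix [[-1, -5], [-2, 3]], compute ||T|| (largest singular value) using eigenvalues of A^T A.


A^T A = [[5, -1], [-1, 34]]
trace(A^T A) = 39, det(A^T A) = 169
discriminant = 39^2 - 4*169 = 845
Largest eigenvalue of A^T A = (trace + sqrt(disc))/2 = 34.0344
||T|| = sqrt(34.0344) = 5.8339

5.8339


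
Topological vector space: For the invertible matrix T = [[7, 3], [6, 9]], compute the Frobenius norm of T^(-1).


det(T) = 7*9 - 3*6 = 45
T^(-1) = (1/45) * [[9, -3], [-6, 7]] = [[0.2000, -0.0667], [-0.1333, 0.1556]]
||T^(-1)||_F^2 = 0.2000^2 + (-0.0667)^2 + (-0.1333)^2 + 0.1556^2 = 0.0864
||T^(-1)||_F = sqrt(0.0864) = 0.2940

0.2940


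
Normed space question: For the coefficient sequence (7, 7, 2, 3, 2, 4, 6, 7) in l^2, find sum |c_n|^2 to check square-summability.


sum |c_n|^2 = 7^2 + 7^2 + 2^2 + 3^2 + 2^2 + 4^2 + 6^2 + 7^2
= 49 + 49 + 4 + 9 + 4 + 16 + 36 + 49
= 216

216


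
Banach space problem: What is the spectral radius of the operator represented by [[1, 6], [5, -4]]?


For a 2x2 matrix, eigenvalues satisfy lambda^2 - (trace)*lambda + det = 0
trace = 1 + -4 = -3
det = 1*-4 - 6*5 = -34
discriminant = (-3)^2 - 4*(-34) = 145
spectral radius = max |eigenvalue| = 7.5208

7.5208


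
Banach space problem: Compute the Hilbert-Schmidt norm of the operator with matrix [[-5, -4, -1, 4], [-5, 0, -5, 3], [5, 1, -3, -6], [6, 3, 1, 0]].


The Hilbert-Schmidt norm is sqrt(sum of squares of all entries).
Sum of squares = (-5)^2 + (-4)^2 + (-1)^2 + 4^2 + (-5)^2 + 0^2 + (-5)^2 + 3^2 + 5^2 + 1^2 + (-3)^2 + (-6)^2 + 6^2 + 3^2 + 1^2 + 0^2
= 25 + 16 + 1 + 16 + 25 + 0 + 25 + 9 + 25 + 1 + 9 + 36 + 36 + 9 + 1 + 0 = 234
||T||_HS = sqrt(234) = 15.2971

15.2971


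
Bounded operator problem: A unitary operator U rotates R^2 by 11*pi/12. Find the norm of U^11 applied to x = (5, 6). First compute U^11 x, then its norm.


U is a rotation by theta = 11*pi/12
U^11 = rotation by 11*theta = 121*pi/12 = 1*pi/12 (mod 2*pi)
cos(1*pi/12) = 0.9659, sin(1*pi/12) = 0.2588
U^11 x = (0.9659 * 5 - 0.2588 * 6, 0.2588 * 5 + 0.9659 * 6)
= (3.2767, 7.0897)
||U^11 x|| = sqrt(3.2767^2 + 7.0897^2) = sqrt(61.0000) = 7.8102

7.8102


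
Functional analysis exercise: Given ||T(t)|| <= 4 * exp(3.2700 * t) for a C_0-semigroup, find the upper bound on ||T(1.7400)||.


||T(1.7400)|| <= 4 * exp(3.2700 * 1.7400)
= 4 * exp(5.6898)
= 4 * 295.8344
= 1183.3378

1183.3378


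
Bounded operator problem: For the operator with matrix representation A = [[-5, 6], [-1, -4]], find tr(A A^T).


trace(A * A^T) = sum of squares of all entries
= (-5)^2 + 6^2 + (-1)^2 + (-4)^2
= 25 + 36 + 1 + 16
= 78

78


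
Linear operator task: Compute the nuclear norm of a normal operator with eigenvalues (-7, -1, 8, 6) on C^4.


For a normal operator, singular values equal |eigenvalues|.
Trace norm = sum |lambda_i| = 7 + 1 + 8 + 6
= 22

22


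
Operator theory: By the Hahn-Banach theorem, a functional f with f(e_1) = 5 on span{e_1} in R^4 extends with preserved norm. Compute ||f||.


The norm of f is given by ||f|| = sup_{||x||=1} |f(x)|.
On span{e_1}, ||e_1|| = 1, so ||f|| = |f(e_1)| / ||e_1||
= |5| / 1 = 5.0000

5.0000


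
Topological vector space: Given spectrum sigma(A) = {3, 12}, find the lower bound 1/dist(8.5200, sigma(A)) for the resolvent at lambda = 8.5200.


dist(8.5200, {3, 12}) = min(|8.5200 - 3|, |8.5200 - 12|)
= min(5.5200, 3.4800) = 3.4800
Resolvent bound = 1/3.4800 = 0.2874

0.2874


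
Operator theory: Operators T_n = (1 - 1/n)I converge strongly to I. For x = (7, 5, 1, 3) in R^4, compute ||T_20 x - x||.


T_20 x - x = (1 - 1/20)x - x = -x/20
||x|| = sqrt(84) = 9.1652
||T_20 x - x|| = ||x||/20 = 9.1652/20 = 0.4583

0.4583


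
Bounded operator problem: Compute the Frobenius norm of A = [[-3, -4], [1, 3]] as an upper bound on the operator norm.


||A||_F^2 = sum a_ij^2
= (-3)^2 + (-4)^2 + 1^2 + 3^2
= 9 + 16 + 1 + 9 = 35
||A||_F = sqrt(35) = 5.9161

5.9161


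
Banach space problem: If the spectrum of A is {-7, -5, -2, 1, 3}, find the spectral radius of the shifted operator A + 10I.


Spectrum of A + 10I = {3, 5, 8, 11, 13}
Spectral radius = max |lambda| over the shifted spectrum
= max(3, 5, 8, 11, 13) = 13

13


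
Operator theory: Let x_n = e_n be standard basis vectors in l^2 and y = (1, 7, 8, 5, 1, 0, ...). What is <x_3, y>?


x_3 = e_3 is the standard basis vector with 1 in position 3.
<x_3, y> = y_3 = 8
As n -> infinity, <x_n, y> -> 0, confirming weak convergence of (x_n) to 0.

8


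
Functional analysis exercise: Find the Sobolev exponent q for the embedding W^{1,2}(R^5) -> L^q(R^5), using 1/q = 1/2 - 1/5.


Using the Sobolev embedding formula: 1/q = 1/p - k/n
1/q = 1/2 - 1/5 = 3/10
q = 1/(3/10) = 10/3 = 3.3333

3.3333


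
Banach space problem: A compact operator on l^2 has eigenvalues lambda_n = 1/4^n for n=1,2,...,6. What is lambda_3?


The eigenvalue formula gives lambda_3 = 1/4^3
= 1/64
= 0.0156

0.0156


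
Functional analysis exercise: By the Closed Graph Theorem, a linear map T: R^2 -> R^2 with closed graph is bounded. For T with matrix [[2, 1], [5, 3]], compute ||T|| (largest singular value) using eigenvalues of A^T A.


A^T A = [[29, 17], [17, 10]]
trace(A^T A) = 39, det(A^T A) = 1
discriminant = 39^2 - 4*1 = 1517
Largest eigenvalue of A^T A = (trace + sqrt(disc))/2 = 38.9743
||T|| = sqrt(38.9743) = 6.2429

6.2429


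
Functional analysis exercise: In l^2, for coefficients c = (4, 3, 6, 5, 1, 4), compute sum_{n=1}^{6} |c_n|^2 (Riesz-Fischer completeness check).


sum |c_n|^2 = 4^2 + 3^2 + 6^2 + 5^2 + 1^2 + 4^2
= 16 + 9 + 36 + 25 + 1 + 16
= 103

103


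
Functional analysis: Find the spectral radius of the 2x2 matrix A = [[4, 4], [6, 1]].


For a 2x2 matrix, eigenvalues satisfy lambda^2 - (trace)*lambda + det = 0
trace = 4 + 1 = 5
det = 4*1 - 4*6 = -20
discriminant = 5^2 - 4*(-20) = 105
spectral radius = max |eigenvalue| = 7.6235

7.6235


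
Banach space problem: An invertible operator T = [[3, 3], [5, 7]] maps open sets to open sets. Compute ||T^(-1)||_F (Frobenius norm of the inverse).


det(T) = 3*7 - 3*5 = 6
T^(-1) = (1/6) * [[7, -3], [-5, 3]] = [[1.1667, -0.5000], [-0.8333, 0.5000]]
||T^(-1)||_F^2 = 1.1667^2 + (-0.5000)^2 + (-0.8333)^2 + 0.5000^2 = 2.5556
||T^(-1)||_F = sqrt(2.5556) = 1.5986

1.5986


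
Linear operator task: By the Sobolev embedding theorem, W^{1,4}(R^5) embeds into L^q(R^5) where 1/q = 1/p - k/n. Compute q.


Using the Sobolev embedding formula: 1/q = 1/p - k/n
1/q = 1/4 - 1/5 = 1/20
q = 1/(1/20) = 20

20.0000


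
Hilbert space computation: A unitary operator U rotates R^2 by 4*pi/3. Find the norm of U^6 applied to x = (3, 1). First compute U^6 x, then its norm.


U is a rotation by theta = 4*pi/3
U^6 = rotation by 6*theta = 24*pi/3 = 0*pi/3 (mod 2*pi)
cos(0*pi/3) = 1.0000, sin(0*pi/3) = 0.0000
U^6 x = (1.0000 * 3 - 0.0000 * 1, 0.0000 * 3 + 1.0000 * 1)
= (3.0000, 1.0000)
||U^6 x|| = sqrt(3.0000^2 + 1.0000^2) = sqrt(10.0000) = 3.1623

3.1623


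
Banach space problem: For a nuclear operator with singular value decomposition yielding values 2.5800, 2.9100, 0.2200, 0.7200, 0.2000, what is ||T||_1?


The nuclear norm is the sum of all singular values.
||T||_1 = 2.5800 + 2.9100 + 0.2200 + 0.7200 + 0.2000
= 6.6300

6.6300


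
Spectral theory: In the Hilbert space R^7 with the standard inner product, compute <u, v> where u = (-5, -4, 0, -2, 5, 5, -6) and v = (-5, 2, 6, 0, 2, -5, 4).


Computing the standard inner product <u, v> = sum u_i * v_i
= -5*-5 + -4*2 + 0*6 + -2*0 + 5*2 + 5*-5 + -6*4
= 25 + -8 + 0 + 0 + 10 + -25 + -24
= -22

-22


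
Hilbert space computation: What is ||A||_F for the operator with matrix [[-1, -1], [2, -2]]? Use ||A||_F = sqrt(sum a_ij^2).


||A||_F^2 = sum a_ij^2
= (-1)^2 + (-1)^2 + 2^2 + (-2)^2
= 1 + 1 + 4 + 4 = 10
||A||_F = sqrt(10) = 3.1623

3.1623


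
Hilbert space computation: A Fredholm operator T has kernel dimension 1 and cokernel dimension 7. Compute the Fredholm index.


The Fredholm index is defined as ind(T) = dim(ker T) - dim(coker T)
= 1 - 7
= -6

-6


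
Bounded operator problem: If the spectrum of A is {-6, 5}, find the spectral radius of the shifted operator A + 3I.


Spectrum of A + 3I = {-3, 8}
Spectral radius = max |lambda| over the shifted spectrum
= max(3, 8) = 8

8


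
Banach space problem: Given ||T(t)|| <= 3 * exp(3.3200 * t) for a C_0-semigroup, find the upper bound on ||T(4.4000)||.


||T(4.4000)|| <= 3 * exp(3.3200 * 4.4000)
= 3 * exp(14.6080)
= 3 * 2.2089e+06
= 6.6267e+06

6.6267e+06


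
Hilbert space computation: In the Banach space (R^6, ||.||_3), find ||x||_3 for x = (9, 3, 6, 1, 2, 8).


The l^3 norm = (sum |x_i|^3)^(1/3)
Sum of 3th powers = 729 + 27 + 216 + 1 + 8 + 512 = 1493
||x||_3 = (1493)^(1/3) = 11.4293

11.4293


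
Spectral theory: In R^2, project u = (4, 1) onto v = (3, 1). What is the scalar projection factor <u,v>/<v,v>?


Computing <u,v> = 4*3 + 1*1 = 13
Computing <v,v> = 3^2 + 1^2 = 10
Projection coefficient = 13/10 = 1.3000

1.3000


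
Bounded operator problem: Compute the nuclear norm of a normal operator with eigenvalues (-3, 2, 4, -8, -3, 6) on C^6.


For a normal operator, singular values equal |eigenvalues|.
Trace norm = sum |lambda_i| = 3 + 2 + 4 + 8 + 3 + 6
= 26

26


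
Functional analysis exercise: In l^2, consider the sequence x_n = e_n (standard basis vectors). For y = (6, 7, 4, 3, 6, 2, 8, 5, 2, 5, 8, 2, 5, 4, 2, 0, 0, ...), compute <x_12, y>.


x_12 = e_12 is the standard basis vector with 1 in position 12.
<x_12, y> = y_12 = 2
As n -> infinity, <x_n, y> -> 0, confirming weak convergence of (x_n) to 0.

2


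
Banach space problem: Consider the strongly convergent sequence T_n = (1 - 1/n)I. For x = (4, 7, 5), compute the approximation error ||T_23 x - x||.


T_23 x - x = (1 - 1/23)x - x = -x/23
||x|| = sqrt(90) = 9.4868
||T_23 x - x|| = ||x||/23 = 9.4868/23 = 0.4125

0.4125


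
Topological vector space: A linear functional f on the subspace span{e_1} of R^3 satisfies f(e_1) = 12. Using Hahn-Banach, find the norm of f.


The norm of f is given by ||f|| = sup_{||x||=1} |f(x)|.
On span{e_1}, ||e_1|| = 1, so ||f|| = |f(e_1)| / ||e_1||
= |12| / 1 = 12.0000

12.0000


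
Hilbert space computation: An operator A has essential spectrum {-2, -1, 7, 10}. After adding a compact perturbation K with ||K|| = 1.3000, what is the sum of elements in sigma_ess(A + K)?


By Weyl's theorem, the essential spectrum is invariant under compact perturbations.
sigma_ess(A + K) = sigma_ess(A) = {-2, -1, 7, 10}
Sum = -2 + -1 + 7 + 10 = 14

14


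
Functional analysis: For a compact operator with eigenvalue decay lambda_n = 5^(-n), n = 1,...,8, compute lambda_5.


The eigenvalue formula gives lambda_5 = 1/5^5
= 1/3125
= 3.2000e-04

3.2000e-04


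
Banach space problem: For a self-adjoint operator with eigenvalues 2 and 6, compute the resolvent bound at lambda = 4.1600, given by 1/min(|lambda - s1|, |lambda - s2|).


dist(4.1600, {2, 6}) = min(|4.1600 - 2|, |4.1600 - 6|)
= min(2.1600, 1.8400) = 1.8400
Resolvent bound = 1/1.8400 = 0.5435

0.5435


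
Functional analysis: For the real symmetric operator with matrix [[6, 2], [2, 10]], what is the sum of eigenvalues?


For a self-adjoint (symmetric) matrix, the eigenvalues are real.
The sum of eigenvalues equals the trace of the matrix.
trace = 6 + 10 = 16

16


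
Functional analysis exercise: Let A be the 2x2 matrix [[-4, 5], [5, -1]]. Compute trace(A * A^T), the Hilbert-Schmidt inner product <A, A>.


trace(A * A^T) = sum of squares of all entries
= (-4)^2 + 5^2 + 5^2 + (-1)^2
= 16 + 25 + 25 + 1
= 67

67


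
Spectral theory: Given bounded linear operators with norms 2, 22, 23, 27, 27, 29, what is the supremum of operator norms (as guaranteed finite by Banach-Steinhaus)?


By the Uniform Boundedness Principle, the supremum of norms is finite.
sup_k ||T_k|| = max(2, 22, 23, 27, 27, 29) = 29

29


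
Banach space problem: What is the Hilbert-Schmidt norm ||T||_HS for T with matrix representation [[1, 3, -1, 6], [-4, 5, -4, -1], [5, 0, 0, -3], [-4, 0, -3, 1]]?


The Hilbert-Schmidt norm is sqrt(sum of squares of all entries).
Sum of squares = 1^2 + 3^2 + (-1)^2 + 6^2 + (-4)^2 + 5^2 + (-4)^2 + (-1)^2 + 5^2 + 0^2 + 0^2 + (-3)^2 + (-4)^2 + 0^2 + (-3)^2 + 1^2
= 1 + 9 + 1 + 36 + 16 + 25 + 16 + 1 + 25 + 0 + 0 + 9 + 16 + 0 + 9 + 1 = 165
||T||_HS = sqrt(165) = 12.8452

12.8452


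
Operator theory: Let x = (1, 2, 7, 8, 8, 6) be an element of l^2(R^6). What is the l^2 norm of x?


The l^2 norm = (sum |x_i|^2)^(1/2)
Sum of 2th powers = 1 + 4 + 49 + 64 + 64 + 36 = 218
||x||_2 = (218)^(1/2) = 14.7648

14.7648


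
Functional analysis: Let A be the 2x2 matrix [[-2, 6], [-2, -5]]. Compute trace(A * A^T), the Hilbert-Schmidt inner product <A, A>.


trace(A * A^T) = sum of squares of all entries
= (-2)^2 + 6^2 + (-2)^2 + (-5)^2
= 4 + 36 + 4 + 25
= 69

69


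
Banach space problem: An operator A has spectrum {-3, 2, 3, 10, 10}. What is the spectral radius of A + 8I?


Spectrum of A + 8I = {5, 10, 11, 18, 18}
Spectral radius = max |lambda| over the shifted spectrum
= max(5, 10, 11, 18, 18) = 18

18


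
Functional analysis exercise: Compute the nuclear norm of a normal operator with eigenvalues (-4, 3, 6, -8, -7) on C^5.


For a normal operator, singular values equal |eigenvalues|.
Trace norm = sum |lambda_i| = 4 + 3 + 6 + 8 + 7
= 28

28


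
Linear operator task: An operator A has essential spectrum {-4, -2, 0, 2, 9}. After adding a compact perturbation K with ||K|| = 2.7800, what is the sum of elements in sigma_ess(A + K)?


By Weyl's theorem, the essential spectrum is invariant under compact perturbations.
sigma_ess(A + K) = sigma_ess(A) = {-4, -2, 0, 2, 9}
Sum = -4 + -2 + 0 + 2 + 9 = 5

5


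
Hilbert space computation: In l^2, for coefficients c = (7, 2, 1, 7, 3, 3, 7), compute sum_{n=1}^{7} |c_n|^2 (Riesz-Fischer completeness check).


sum |c_n|^2 = 7^2 + 2^2 + 1^2 + 7^2 + 3^2 + 3^2 + 7^2
= 49 + 4 + 1 + 49 + 9 + 9 + 49
= 170

170


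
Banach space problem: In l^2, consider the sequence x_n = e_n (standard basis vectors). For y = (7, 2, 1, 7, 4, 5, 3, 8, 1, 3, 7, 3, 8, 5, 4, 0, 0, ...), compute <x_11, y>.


x_11 = e_11 is the standard basis vector with 1 in position 11.
<x_11, y> = y_11 = 7
As n -> infinity, <x_n, y> -> 0, confirming weak convergence of (x_n) to 0.

7


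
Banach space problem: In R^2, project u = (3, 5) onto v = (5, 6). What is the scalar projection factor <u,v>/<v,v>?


Computing <u,v> = 3*5 + 5*6 = 45
Computing <v,v> = 5^2 + 6^2 = 61
Projection coefficient = 45/61 = 0.7377

0.7377


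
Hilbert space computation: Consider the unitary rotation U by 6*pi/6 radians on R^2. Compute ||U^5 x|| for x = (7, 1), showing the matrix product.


U is a rotation by theta = 6*pi/6
U^5 = rotation by 5*theta = 30*pi/6 = 6*pi/6 (mod 2*pi)
cos(6*pi/6) = -1.0000, sin(6*pi/6) = 0.0000
U^5 x = (-1.0000 * 7 - 0.0000 * 1, 0.0000 * 7 + -1.0000 * 1)
= (-7.0000, -1.0000)
||U^5 x|| = sqrt((-7.0000)^2 + (-1.0000)^2) = sqrt(50.0000) = 7.0711

7.0711


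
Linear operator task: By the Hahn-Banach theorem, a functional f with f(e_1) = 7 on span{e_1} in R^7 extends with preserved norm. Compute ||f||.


The norm of f is given by ||f|| = sup_{||x||=1} |f(x)|.
On span{e_1}, ||e_1|| = 1, so ||f|| = |f(e_1)| / ||e_1||
= |7| / 1 = 7.0000

7.0000


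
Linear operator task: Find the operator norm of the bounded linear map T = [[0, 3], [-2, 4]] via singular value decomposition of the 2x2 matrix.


A^T A = [[4, -8], [-8, 25]]
trace(A^T A) = 29, det(A^T A) = 36
discriminant = 29^2 - 4*36 = 697
Largest eigenvalue of A^T A = (trace + sqrt(disc))/2 = 27.7004
||T|| = sqrt(27.7004) = 5.2631

5.2631


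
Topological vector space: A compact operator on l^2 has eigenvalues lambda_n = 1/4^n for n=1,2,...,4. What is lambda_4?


The eigenvalue formula gives lambda_4 = 1/4^4
= 1/256
= 0.0039

0.0039


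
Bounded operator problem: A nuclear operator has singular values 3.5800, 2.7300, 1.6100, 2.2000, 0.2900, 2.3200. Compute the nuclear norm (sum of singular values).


The nuclear norm is the sum of all singular values.
||T||_1 = 3.5800 + 2.7300 + 1.6100 + 2.2000 + 0.2900 + 2.3200
= 12.7300

12.7300


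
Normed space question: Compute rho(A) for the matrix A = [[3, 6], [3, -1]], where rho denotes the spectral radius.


For a 2x2 matrix, eigenvalues satisfy lambda^2 - (trace)*lambda + det = 0
trace = 3 + -1 = 2
det = 3*-1 - 6*3 = -21
discriminant = 2^2 - 4*(-21) = 88
spectral radius = max |eigenvalue| = 5.6904

5.6904


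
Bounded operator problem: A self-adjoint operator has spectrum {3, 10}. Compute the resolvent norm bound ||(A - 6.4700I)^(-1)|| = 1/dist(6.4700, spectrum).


dist(6.4700, {3, 10}) = min(|6.4700 - 3|, |6.4700 - 10|)
= min(3.4700, 3.5300) = 3.4700
Resolvent bound = 1/3.4700 = 0.2882

0.2882


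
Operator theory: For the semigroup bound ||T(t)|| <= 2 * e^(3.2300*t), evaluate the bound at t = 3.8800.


||T(3.8800)|| <= 2 * exp(3.2300 * 3.8800)
= 2 * exp(12.5324)
= 2 * 277173.7930
= 554347.5860

554347.5860


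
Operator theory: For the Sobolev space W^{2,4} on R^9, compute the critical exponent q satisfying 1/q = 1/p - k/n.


Using the Sobolev embedding formula: 1/q = 1/p - k/n
1/q = 1/4 - 2/9 = 1/36
q = 1/(1/36) = 36

36.0000


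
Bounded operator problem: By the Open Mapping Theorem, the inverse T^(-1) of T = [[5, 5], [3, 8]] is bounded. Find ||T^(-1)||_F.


det(T) = 5*8 - 5*3 = 25
T^(-1) = (1/25) * [[8, -5], [-3, 5]] = [[0.3200, -0.2000], [-0.1200, 0.2000]]
||T^(-1)||_F^2 = 0.3200^2 + (-0.2000)^2 + (-0.1200)^2 + 0.2000^2 = 0.1968
||T^(-1)||_F = sqrt(0.1968) = 0.4436

0.4436


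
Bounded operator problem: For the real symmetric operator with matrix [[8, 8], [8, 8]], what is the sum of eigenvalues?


For a self-adjoint (symmetric) matrix, the eigenvalues are real.
The sum of eigenvalues equals the trace of the matrix.
trace = 8 + 8 = 16

16


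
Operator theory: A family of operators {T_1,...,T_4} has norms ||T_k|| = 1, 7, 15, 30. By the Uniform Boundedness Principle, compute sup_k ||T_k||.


By the Uniform Boundedness Principle, the supremum of norms is finite.
sup_k ||T_k|| = max(1, 7, 15, 30) = 30

30


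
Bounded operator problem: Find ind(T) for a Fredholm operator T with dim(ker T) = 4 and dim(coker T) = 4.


The Fredholm index is defined as ind(T) = dim(ker T) - dim(coker T)
= 4 - 4
= 0

0


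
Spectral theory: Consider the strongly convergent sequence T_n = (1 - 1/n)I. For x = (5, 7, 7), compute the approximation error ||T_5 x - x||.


T_5 x - x = (1 - 1/5)x - x = -x/5
||x|| = sqrt(123) = 11.0905
||T_5 x - x|| = ||x||/5 = 11.0905/5 = 2.2181

2.2181


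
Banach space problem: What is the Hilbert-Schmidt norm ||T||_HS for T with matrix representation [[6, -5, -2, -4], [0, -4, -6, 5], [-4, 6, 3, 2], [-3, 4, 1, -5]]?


The Hilbert-Schmidt norm is sqrt(sum of squares of all entries).
Sum of squares = 6^2 + (-5)^2 + (-2)^2 + (-4)^2 + 0^2 + (-4)^2 + (-6)^2 + 5^2 + (-4)^2 + 6^2 + 3^2 + 2^2 + (-3)^2 + 4^2 + 1^2 + (-5)^2
= 36 + 25 + 4 + 16 + 0 + 16 + 36 + 25 + 16 + 36 + 9 + 4 + 9 + 16 + 1 + 25 = 274
||T||_HS = sqrt(274) = 16.5529

16.5529


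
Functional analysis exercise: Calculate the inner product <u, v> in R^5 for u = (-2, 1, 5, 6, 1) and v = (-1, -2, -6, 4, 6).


Computing the standard inner product <u, v> = sum u_i * v_i
= -2*-1 + 1*-2 + 5*-6 + 6*4 + 1*6
= 2 + -2 + -30 + 24 + 6
= 0

0


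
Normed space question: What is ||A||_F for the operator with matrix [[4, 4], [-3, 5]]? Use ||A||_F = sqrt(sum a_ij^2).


||A||_F^2 = sum a_ij^2
= 4^2 + 4^2 + (-3)^2 + 5^2
= 16 + 16 + 9 + 25 = 66
||A||_F = sqrt(66) = 8.1240

8.1240


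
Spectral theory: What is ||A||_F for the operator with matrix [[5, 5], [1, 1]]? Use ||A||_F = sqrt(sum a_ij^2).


||A||_F^2 = sum a_ij^2
= 5^2 + 5^2 + 1^2 + 1^2
= 25 + 25 + 1 + 1 = 52
||A||_F = sqrt(52) = 7.2111

7.2111


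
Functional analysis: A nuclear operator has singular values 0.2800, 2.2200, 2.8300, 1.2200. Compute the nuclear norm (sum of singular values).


The nuclear norm is the sum of all singular values.
||T||_1 = 0.2800 + 2.2200 + 2.8300 + 1.2200
= 6.5500

6.5500


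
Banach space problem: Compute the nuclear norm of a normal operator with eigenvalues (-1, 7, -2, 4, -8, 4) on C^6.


For a normal operator, singular values equal |eigenvalues|.
Trace norm = sum |lambda_i| = 1 + 7 + 2 + 4 + 8 + 4
= 26

26


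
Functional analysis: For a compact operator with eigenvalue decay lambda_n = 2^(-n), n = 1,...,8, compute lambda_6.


The eigenvalue formula gives lambda_6 = 1/2^6
= 1/64
= 0.0156

0.0156


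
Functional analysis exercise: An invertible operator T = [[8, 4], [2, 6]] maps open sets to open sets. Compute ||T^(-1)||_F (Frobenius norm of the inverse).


det(T) = 8*6 - 4*2 = 40
T^(-1) = (1/40) * [[6, -4], [-2, 8]] = [[0.1500, -0.1000], [-0.0500, 0.2000]]
||T^(-1)||_F^2 = 0.1500^2 + (-0.1000)^2 + (-0.0500)^2 + 0.2000^2 = 0.0750
||T^(-1)||_F = sqrt(0.0750) = 0.2739

0.2739


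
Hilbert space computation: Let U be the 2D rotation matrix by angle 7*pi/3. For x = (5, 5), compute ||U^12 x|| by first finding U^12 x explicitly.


U is a rotation by theta = 7*pi/3
U^12 = rotation by 12*theta = 84*pi/3 = 0*pi/3 (mod 2*pi)
cos(0*pi/3) = 1.0000, sin(0*pi/3) = 0.0000
U^12 x = (1.0000 * 5 - 0.0000 * 5, 0.0000 * 5 + 1.0000 * 5)
= (5.0000, 5.0000)
||U^12 x|| = sqrt(5.0000^2 + 5.0000^2) = sqrt(50.0000) = 7.0711

7.0711


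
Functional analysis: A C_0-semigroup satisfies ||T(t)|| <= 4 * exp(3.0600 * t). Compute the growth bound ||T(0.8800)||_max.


||T(0.8800)|| <= 4 * exp(3.0600 * 0.8800)
= 4 * exp(2.6928)
= 4 * 14.7730
= 59.0919

59.0919


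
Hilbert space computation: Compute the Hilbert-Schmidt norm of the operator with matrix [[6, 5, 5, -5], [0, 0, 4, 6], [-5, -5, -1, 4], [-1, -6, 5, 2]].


The Hilbert-Schmidt norm is sqrt(sum of squares of all entries).
Sum of squares = 6^2 + 5^2 + 5^2 + (-5)^2 + 0^2 + 0^2 + 4^2 + 6^2 + (-5)^2 + (-5)^2 + (-1)^2 + 4^2 + (-1)^2 + (-6)^2 + 5^2 + 2^2
= 36 + 25 + 25 + 25 + 0 + 0 + 16 + 36 + 25 + 25 + 1 + 16 + 1 + 36 + 25 + 4 = 296
||T||_HS = sqrt(296) = 17.2047

17.2047


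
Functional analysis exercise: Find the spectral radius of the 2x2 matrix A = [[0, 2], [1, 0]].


For a 2x2 matrix, eigenvalues satisfy lambda^2 - (trace)*lambda + det = 0
trace = 0 + 0 = 0
det = 0*0 - 2*1 = -2
discriminant = 0^2 - 4*(-2) = 8
spectral radius = max |eigenvalue| = 1.4142

1.4142


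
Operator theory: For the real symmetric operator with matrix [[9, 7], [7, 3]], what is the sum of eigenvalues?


For a self-adjoint (symmetric) matrix, the eigenvalues are real.
The sum of eigenvalues equals the trace of the matrix.
trace = 9 + 3 = 12

12


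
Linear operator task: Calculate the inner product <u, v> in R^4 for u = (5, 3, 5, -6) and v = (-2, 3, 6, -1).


Computing the standard inner product <u, v> = sum u_i * v_i
= 5*-2 + 3*3 + 5*6 + -6*-1
= -10 + 9 + 30 + 6
= 35

35


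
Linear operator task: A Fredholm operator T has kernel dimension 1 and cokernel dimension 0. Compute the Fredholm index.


The Fredholm index is defined as ind(T) = dim(ker T) - dim(coker T)
= 1 - 0
= 1

1


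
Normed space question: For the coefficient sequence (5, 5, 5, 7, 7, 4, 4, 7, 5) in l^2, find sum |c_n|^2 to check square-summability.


sum |c_n|^2 = 5^2 + 5^2 + 5^2 + 7^2 + 7^2 + 4^2 + 4^2 + 7^2 + 5^2
= 25 + 25 + 25 + 49 + 49 + 16 + 16 + 49 + 25
= 279

279


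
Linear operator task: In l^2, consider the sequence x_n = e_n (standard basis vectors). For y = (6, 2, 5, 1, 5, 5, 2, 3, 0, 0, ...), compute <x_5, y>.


x_5 = e_5 is the standard basis vector with 1 in position 5.
<x_5, y> = y_5 = 5
As n -> infinity, <x_n, y> -> 0, confirming weak convergence of (x_n) to 0.

5


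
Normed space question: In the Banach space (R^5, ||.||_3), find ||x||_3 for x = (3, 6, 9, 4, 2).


The l^3 norm = (sum |x_i|^3)^(1/3)
Sum of 3th powers = 27 + 216 + 729 + 64 + 8 = 1044
||x||_3 = (1044)^(1/3) = 10.1446

10.1446


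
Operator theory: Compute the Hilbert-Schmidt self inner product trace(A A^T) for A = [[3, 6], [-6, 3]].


trace(A * A^T) = sum of squares of all entries
= 3^2 + 6^2 + (-6)^2 + 3^2
= 9 + 36 + 36 + 9
= 90

90


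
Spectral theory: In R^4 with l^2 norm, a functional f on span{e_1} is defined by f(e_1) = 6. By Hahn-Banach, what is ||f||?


The norm of f is given by ||f|| = sup_{||x||=1} |f(x)|.
On span{e_1}, ||e_1|| = 1, so ||f|| = |f(e_1)| / ||e_1||
= |6| / 1 = 6.0000

6.0000


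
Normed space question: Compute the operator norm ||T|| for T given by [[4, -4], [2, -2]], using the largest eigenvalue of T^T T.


A^T A = [[20, -20], [-20, 20]]
trace(A^T A) = 40, det(A^T A) = 0
discriminant = 40^2 - 4*0 = 1600
Largest eigenvalue of A^T A = (trace + sqrt(disc))/2 = 40.0000
||T|| = sqrt(40.0000) = 6.3246

6.3246


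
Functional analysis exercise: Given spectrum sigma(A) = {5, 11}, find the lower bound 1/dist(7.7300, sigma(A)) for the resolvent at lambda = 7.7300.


dist(7.7300, {5, 11}) = min(|7.7300 - 5|, |7.7300 - 11|)
= min(2.7300, 3.2700) = 2.7300
Resolvent bound = 1/2.7300 = 0.3663

0.3663


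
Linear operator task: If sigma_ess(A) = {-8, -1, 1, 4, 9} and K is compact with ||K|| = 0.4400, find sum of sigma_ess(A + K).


By Weyl's theorem, the essential spectrum is invariant under compact perturbations.
sigma_ess(A + K) = sigma_ess(A) = {-8, -1, 1, 4, 9}
Sum = -8 + -1 + 1 + 4 + 9 = 5

5


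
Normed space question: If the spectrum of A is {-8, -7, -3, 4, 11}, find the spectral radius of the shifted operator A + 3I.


Spectrum of A + 3I = {-5, -4, 0, 7, 14}
Spectral radius = max |lambda| over the shifted spectrum
= max(5, 4, 0, 7, 14) = 14

14


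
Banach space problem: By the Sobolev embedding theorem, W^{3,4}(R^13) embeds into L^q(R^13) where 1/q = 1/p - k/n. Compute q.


Using the Sobolev embedding formula: 1/q = 1/p - k/n
1/q = 1/4 - 3/13 = 1/52
q = 1/(1/52) = 52

52.0000


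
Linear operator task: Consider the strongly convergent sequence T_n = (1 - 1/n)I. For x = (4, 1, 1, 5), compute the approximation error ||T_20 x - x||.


T_20 x - x = (1 - 1/20)x - x = -x/20
||x|| = sqrt(43) = 6.5574
||T_20 x - x|| = ||x||/20 = 6.5574/20 = 0.3279

0.3279


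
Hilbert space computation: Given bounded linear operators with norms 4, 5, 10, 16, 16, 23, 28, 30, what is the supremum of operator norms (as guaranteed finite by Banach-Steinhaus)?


By the Uniform Boundedness Principle, the supremum of norms is finite.
sup_k ||T_k|| = max(4, 5, 10, 16, 16, 23, 28, 30) = 30

30


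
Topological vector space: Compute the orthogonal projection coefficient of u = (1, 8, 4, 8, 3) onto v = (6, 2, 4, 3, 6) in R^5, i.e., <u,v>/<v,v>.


Computing <u,v> = 1*6 + 8*2 + 4*4 + 8*3 + 3*6 = 80
Computing <v,v> = 6^2 + 2^2 + 4^2 + 3^2 + 6^2 = 101
Projection coefficient = 80/101 = 0.7921

0.7921


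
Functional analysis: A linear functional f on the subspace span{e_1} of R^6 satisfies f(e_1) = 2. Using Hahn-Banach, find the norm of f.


The norm of f is given by ||f|| = sup_{||x||=1} |f(x)|.
On span{e_1}, ||e_1|| = 1, so ||f|| = |f(e_1)| / ||e_1||
= |2| / 1 = 2.0000

2.0000


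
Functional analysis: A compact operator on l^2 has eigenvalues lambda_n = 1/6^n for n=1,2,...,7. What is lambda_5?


The eigenvalue formula gives lambda_5 = 1/6^5
= 1/7776
= 1.2860e-04

1.2860e-04


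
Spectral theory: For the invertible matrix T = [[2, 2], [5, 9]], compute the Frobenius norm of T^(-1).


det(T) = 2*9 - 2*5 = 8
T^(-1) = (1/8) * [[9, -2], [-5, 2]] = [[1.1250, -0.2500], [-0.6250, 0.2500]]
||T^(-1)||_F^2 = 1.1250^2 + (-0.2500)^2 + (-0.6250)^2 + 0.2500^2 = 1.7812
||T^(-1)||_F = sqrt(1.7812) = 1.3346

1.3346


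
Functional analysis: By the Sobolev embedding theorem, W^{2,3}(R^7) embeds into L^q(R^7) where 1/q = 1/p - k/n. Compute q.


Using the Sobolev embedding formula: 1/q = 1/p - k/n
1/q = 1/3 - 2/7 = 1/21
q = 1/(1/21) = 21

21.0000


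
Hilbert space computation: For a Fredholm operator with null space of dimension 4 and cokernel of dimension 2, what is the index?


The Fredholm index is defined as ind(T) = dim(ker T) - dim(coker T)
= 4 - 2
= 2

2


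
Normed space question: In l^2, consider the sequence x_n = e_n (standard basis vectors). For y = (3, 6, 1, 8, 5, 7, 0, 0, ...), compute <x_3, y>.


x_3 = e_3 is the standard basis vector with 1 in position 3.
<x_3, y> = y_3 = 1
As n -> infinity, <x_n, y> -> 0, confirming weak convergence of (x_n) to 0.

1


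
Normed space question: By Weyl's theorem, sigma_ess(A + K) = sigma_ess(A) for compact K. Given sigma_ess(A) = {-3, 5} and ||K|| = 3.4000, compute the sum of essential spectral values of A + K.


By Weyl's theorem, the essential spectrum is invariant under compact perturbations.
sigma_ess(A + K) = sigma_ess(A) = {-3, 5}
Sum = -3 + 5 = 2

2


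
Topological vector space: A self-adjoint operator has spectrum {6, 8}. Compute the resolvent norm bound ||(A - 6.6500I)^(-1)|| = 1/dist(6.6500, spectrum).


dist(6.6500, {6, 8}) = min(|6.6500 - 6|, |6.6500 - 8|)
= min(0.6500, 1.3500) = 0.6500
Resolvent bound = 1/0.6500 = 1.5385

1.5385


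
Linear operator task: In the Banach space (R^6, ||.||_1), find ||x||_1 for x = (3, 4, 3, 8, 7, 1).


The l^1 norm equals the sum of absolute values of all components.
||x||_1 = 3 + 4 + 3 + 8 + 7 + 1
= 26

26.0000


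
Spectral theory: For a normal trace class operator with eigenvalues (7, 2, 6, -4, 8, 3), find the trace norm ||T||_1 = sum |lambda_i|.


For a normal operator, singular values equal |eigenvalues|.
Trace norm = sum |lambda_i| = 7 + 2 + 6 + 4 + 8 + 3
= 30

30


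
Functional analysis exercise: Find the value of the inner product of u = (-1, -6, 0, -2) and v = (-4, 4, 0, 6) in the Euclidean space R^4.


Computing the standard inner product <u, v> = sum u_i * v_i
= -1*-4 + -6*4 + 0*0 + -2*6
= 4 + -24 + 0 + -12
= -32

-32


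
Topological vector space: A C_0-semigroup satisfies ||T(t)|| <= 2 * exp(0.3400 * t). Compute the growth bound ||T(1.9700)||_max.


||T(1.9700)|| <= 2 * exp(0.3400 * 1.9700)
= 2 * exp(0.6698)
= 2 * 1.9538
= 3.9077

3.9077


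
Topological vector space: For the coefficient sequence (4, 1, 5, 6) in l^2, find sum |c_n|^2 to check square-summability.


sum |c_n|^2 = 4^2 + 1^2 + 5^2 + 6^2
= 16 + 1 + 25 + 36
= 78

78


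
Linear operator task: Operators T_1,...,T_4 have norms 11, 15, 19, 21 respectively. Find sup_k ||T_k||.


By the Uniform Boundedness Principle, the supremum of norms is finite.
sup_k ||T_k|| = max(11, 15, 19, 21) = 21

21


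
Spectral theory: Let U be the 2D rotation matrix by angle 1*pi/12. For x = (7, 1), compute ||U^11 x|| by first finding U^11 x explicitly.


U is a rotation by theta = 1*pi/12
U^11 = rotation by 11*theta = 11*pi/12
cos(11*pi/12) = -0.9659, sin(11*pi/12) = 0.2588
U^11 x = (-0.9659 * 7 - 0.2588 * 1, 0.2588 * 7 + -0.9659 * 1)
= (-7.0203, 0.8458)
||U^11 x|| = sqrt((-7.0203)^2 + 0.8458^2) = sqrt(50.0000) = 7.0711

7.0711
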